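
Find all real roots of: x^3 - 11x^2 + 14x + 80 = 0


Let p(x) = x^3 - 11x^2 + 14x + 80. By the rational root theorem (leading coefficient 1), any rational root is an integer divisor of 80: try ±1, ±2, ... in turn.
Test x = 1: value = 84 ≠ 0.
Test x = -1: value = 54 ≠ 0.
Test x = 2: value = 72 ≠ 0.
Test x = -2: value = 0 ✓, so (x + 2) is a factor.
Synthetic division by (x + 2): bring down 1; 1(-2) - 11 = -13; (-13)(-2) + 14 = 40; 40(-2) + 80 = 0 → quotient x^2 - 13x + 40, remainder 0.
Solve the quadratic x^2 - 13x + 40 = 0: discriminant = (-13)^2 - 4(1)(40) = 169 - 160 = 9.
sqrt(9) = 3, so x = (13 ± 3)/2: x = 8 or x = 5.

x = -2, x = 5, x = 8


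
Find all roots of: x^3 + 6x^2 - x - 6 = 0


Let p(x) = x^3 + 6x^2 - x - 6. By the rational root theorem (leading coefficient 1), any rational root is an integer divisor of 6: try ±1, ±2, ... in turn.
Test x = 1: value = 0 ✓, so (x - 1) is a factor.
Synthetic division by (x - 1): bring down 1; 1(1) + 6 = 7; 7(1) - 1 = 6; 6(1) - 6 = 0 → quotient x^2 + 7x + 6, remainder 0.
Solve the quadratic x^2 + 7x + 6 = 0: discriminant = 7^2 - 4(1)(6) = 49 - 24 = 25.
sqrt(25) = 5, so x = (-7 ± 5)/2: x = -1 or x = -6.
Collecting all roots found:

x = -6, x = -1, x = 1


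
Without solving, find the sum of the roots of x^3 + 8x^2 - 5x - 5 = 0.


By Vieta's formulas for x^3 + bx^2 + cx + d = 0:
  r1 + r2 + r3 = -b/a = -8
  r1*r2 + r1*r3 + r2*r3 = c/a = -5
  r1*r2*r3 = -d/a = 5


Sum = -8


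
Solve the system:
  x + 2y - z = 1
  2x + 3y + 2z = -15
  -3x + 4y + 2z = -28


Using Cramer's rule. Expand each determinant along the first row.
D  = 1*[3*2 - 2*4] - 2*[2*2 - 2*(-3)] + (-1)*[2*4 - 3*(-3)]
  = 1*(-2) - 2*(10) + (-1)*(17) = -39
Dx = 1*[3*2 - 2*4] - 2*[(-15)*2 - 2*(-28)] + (-1)*[(-15)*4 - 3*(-28)]
  = 1*(-2) - 2*(26) + (-1)*(24) = -78
Dy = 1*[(-15)*2 - 2*(-28)] - 1*[2*2 - 2*(-3)] + (-1)*[2*(-28) - (-15)*(-3)]
  = 1*(26) - 1*(10) + (-1)*(-101) = 117
Dz = 1*[3*(-28) - (-15)*4] - 2*[2*(-28) - (-15)*(-3)] + 1*[2*4 - 3*(-3)]
  = 1*(-24) - 2*(-101) + 1*(17) = 195
x = Dx/D = -78/-39 = 2, y = Dy/D = 117/-39 = -3, z = Dz/D = 195/-39 = -5
Check eq1: (1)(2) + (2)(-3) + (-1)(-5) = 1 = 1 ✓
Check eq2: (2)(2) + (3)(-3) + (2)(-5) = -15 = -15 ✓
Check eq3: (-3)(2) + (4)(-3) + (2)(-5) = -28 = -28 ✓

x = 2, y = -3, z = -5


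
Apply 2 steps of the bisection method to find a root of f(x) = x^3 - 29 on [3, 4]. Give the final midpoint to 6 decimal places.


f(x) = x^3 - 29
f(3) = -2 < 0
f(4) = 35 > 0

Step 1: midpoint = (3.000000 + 4.000000)/2 = 3.500000
  f(3.500000) = 13.875000
  f(mid) > 0, so root is in [3.000000, 3.500000]

Step 2: midpoint = (3.000000 + 3.500000)/2 = 3.250000
  f(3.250000) = 5.328125
  f(mid) > 0, so root is in [3.000000, 3.250000]

midpoint = 3.250000


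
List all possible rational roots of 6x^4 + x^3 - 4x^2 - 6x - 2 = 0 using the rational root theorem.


Rational root theorem: possible roots are ±p/q where:
  p divides the constant term (-2): p ∈ {1, 2}
  q divides the leading coefficient (6): q ∈ {1, 2, 3, 6}

All possible rational roots: -2, -1, -2/3, -1/2, -1/3, -1/6, 1/6, 1/3, 1/2, 2/3, 1, 2

-2, -1, -2/3, -1/2, -1/3, -1/6, 1/6, 1/3, 1/2, 2/3, 1, 2


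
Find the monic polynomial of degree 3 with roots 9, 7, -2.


A monic polynomial with roots 9, 7, -2 is:
p(x) = (x - 9)(x - 7)(x + 2)
After multiplying by (x - 9): x - 9
After multiplying by (x - 7): x^2 - 16x + 63
After multiplying by (x + 2): x^3 - 14x^2 + 31x + 126

x^3 - 14x^2 + 31x + 126


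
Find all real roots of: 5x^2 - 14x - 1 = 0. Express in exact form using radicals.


Using the quadratic formula: x = (-b ± sqrt(b^2 - 4ac)) / (2a)
Here a = 5, b = -14, c = -1
Discriminant = b^2 - 4ac = (-14)^2 - 4(5)(-1) = 196 + 20 = 216
Since discriminant = 216 > 0, there are two real roots.
x = (14 ± 6*sqrt(6)) / 10
Simplifying: x = (7 ± 3*sqrt(6)) / 5
Numerically: x ≈ 2.8697 or x ≈ -0.0697

x = (7 + 3*sqrt(6)) / 5 or x = (7 - 3*sqrt(6)) / 5


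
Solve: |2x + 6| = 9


An absolute value equation |expr| = 9 gives two cases:
Case 1: 2x + 6 = 9
  2x = 3, so x = 3/2
Case 2: 2x + 6 = -9
  2x = -15, so x = -15/2

x = -15/2, x = 3/2


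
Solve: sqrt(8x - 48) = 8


Square both sides: 8x - 48 = 8^2 = 64
8x = 64 + 48 = 112
x = 14
Check: sqrt(8*14 - 48) = sqrt(64) = 8 ✓

x = 14


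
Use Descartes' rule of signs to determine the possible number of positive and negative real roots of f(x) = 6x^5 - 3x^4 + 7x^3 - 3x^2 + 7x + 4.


Descartes' rule of signs:

For positive roots, count sign changes in f(x) = 6x^5 - 3x^4 + 7x^3 - 3x^2 + 7x + 4:
Signs of coefficients: +, -, +, -, +, +
Number of sign changes: 4
Possible positive real roots: 4, 2, 0

For negative roots, examine f(-x) = -6x^5 - 3x^4 - 7x^3 - 3x^2 - 7x + 4:
Signs of coefficients: -, -, -, -, -, +
Number of sign changes: 1
Possible negative real roots: 1

Positive roots: 4 or 2 or 0; Negative roots: 1


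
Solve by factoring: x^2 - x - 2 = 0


We need two numbers that multiply to -2 and add to -1.
Those numbers are 1 and -2 (since 1 * (-2) = -2 and 1 + (-2) = -1).
So x^2 - x - 2 = (x + 1)(x - 2) = 0
Setting each factor to zero: x = -1 or x = 2

x = -1, x = 2


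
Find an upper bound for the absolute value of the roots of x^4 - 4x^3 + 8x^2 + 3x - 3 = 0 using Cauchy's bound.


Cauchy's bound: all roots r satisfy |r| <= 1 + max(|a_i/a_n|) for i = 0,...,n-1
where a_n is the leading coefficient.

Coefficients: [1, -4, 8, 3, -3]
Leading coefficient a_n = 1
Ratios |a_i/a_n|: 4, 8, 3, 3
Maximum ratio: 8
Cauchy's bound: |r| <= 1 + 8 = 9

Upper bound = 9


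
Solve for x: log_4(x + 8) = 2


Convert to exponential form: x + 8 = 4^2 = 16
x = 16 - 8 = 8
Check: log_4(8 + 8) = log_4(16) = log_4(16) = 2 ✓

x = 8


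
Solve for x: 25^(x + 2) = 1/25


Express both sides with the same base.
1/25 = 25^(-1)
Since the bases match, equate exponents: x + 2 = -1
So x = -1 - (2) = -3

x = -3


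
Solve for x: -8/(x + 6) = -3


Multiply both sides by (x + 6): -8 = -3(x + 6)
Distribute: -8 = -3x - 18
-3x = -8 + 18 = 10
x = -10/3

x = -10/3


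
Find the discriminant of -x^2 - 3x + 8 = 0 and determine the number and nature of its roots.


For ax^2 + bx + c = 0, discriminant D = b^2 - 4ac
Here a = -1, b = -3, c = 8
D = (-3)^2 - 4(-1)(8) = 9 + 32 = 41

D = 41 > 0 but not a perfect square
The equation has 2 distinct real irrational roots.

Discriminant = 41, 2 distinct real irrational roots


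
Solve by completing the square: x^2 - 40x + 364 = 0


Start: x^2 - 40x + 364 = 0
Move constant: x^2 - 40x = -364
Half of -40 is -20, squared is 400
Add 400 to both sides: x^2 - 40x + 400 = 36
(x - 20)^2 = 36
x - 20 = ±6
x = 20 + 6 = 26 or x = 20 - 6 = 14

x = 14, x = 26


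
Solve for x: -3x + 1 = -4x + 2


Starting with: -3x + 1 = -4x + 2
Move all x terms to left: (-3 + 4)x = 2 - 1
Simplify: x = 1
Divide both sides by 1: x = 1

x = 1


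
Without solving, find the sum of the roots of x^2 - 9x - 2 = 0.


By Vieta's formulas for ax^2 + bx + c = 0:
  Sum of roots = -b/a
  Product of roots = c/a

Here a = 1, b = -9, c = -2
Sum = -(-9)/1 = 9
Product = -2/1 = -2

Sum = 9


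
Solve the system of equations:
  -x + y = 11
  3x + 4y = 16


Using Cramer's rule:
Determinant D = (-1)(4) - (3)(1) = -4 - 3 = -7
Dx = (11)(4) - (16)(1) = 44 - 16 = 28
Dy = (-1)(16) - (3)(11) = -16 - 33 = -49
x = Dx/D = 28/-7 = -4
y = Dy/D = -49/-7 = 7

x = -4, y = 7


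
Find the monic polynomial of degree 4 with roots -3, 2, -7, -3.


A monic polynomial with roots -3, 2, -7, -3 is:
p(x) = (x + 3)(x - 2)(x + 7)(x + 3)
After multiplying by (x + 3): x + 3
After multiplying by (x - 2): x^2 + x - 6
After multiplying by (x + 7): x^3 + 8x^2 + x - 42
After multiplying by (x + 3): x^4 + 11x^3 + 25x^2 - 39x - 126

x^4 + 11x^3 + 25x^2 - 39x - 126


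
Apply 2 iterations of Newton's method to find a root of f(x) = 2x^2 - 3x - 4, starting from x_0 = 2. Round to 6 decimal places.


Newton's method: x_(n+1) = x_n - f(x_n)/f'(x_n)
f(x) = 2x^2 - 3x - 4
f'(x) = 4x - 3

Iteration 1:
  f(2.000000) = -2.000000
  f'(2.000000) = 5.000000
  x_1 = 2.000000 - (-2.000000)/(5.000000) = 2.400000

Iteration 2:
  f(2.400000) = 0.320000
  f'(2.400000) = 6.600000
  x_2 = 2.400000 - (0.320000)/(6.600000) = 2.351515

x_2 = 2.351515


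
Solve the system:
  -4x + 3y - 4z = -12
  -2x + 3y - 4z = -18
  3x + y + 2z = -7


Using Cramer's rule. Expand each determinant along the first row.
D  = (-4)*[3*2 - (-4)*1] - 3*[(-2)*2 - (-4)*3] + (-4)*[(-2)*1 - 3*3]
  = (-4)*(10) - 3*(8) + (-4)*(-11) = -20
Dx = (-12)*[3*2 - (-4)*1] - 3*[(-18)*2 - (-4)*(-7)] + (-4)*[(-18)*1 - 3*(-7)]
  = (-12)*(10) - 3*(-64) + (-4)*(3) = 60
Dy = (-4)*[(-18)*2 - (-4)*(-7)] - (-12)*[(-2)*2 - (-4)*3] + (-4)*[(-2)*(-7) - (-18)*3]
  = (-4)*(-64) - (-12)*(8) + (-4)*(68) = 80
Dz = (-4)*[3*(-7) - (-18)*1] - 3*[(-2)*(-7) - (-18)*3] + (-12)*[(-2)*1 - 3*3]
  = (-4)*(-3) - 3*(68) + (-12)*(-11) = -60
x = Dx/D = 60/-20 = -3, y = Dy/D = 80/-20 = -4, z = Dz/D = -60/-20 = 3
Check eq1: (-4)(-3) + (3)(-4) + (-4)(3) = -12 = -12 ✓
Check eq2: (-2)(-3) + (3)(-4) + (-4)(3) = -18 = -18 ✓
Check eq3: (3)(-3) + (1)(-4) + (2)(3) = -7 = -7 ✓

x = -3, y = -4, z = 3


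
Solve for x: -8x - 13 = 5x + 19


Starting with: -8x - 13 = 5x + 19
Move all x terms to left: (-8 - 5)x = 19 + 13
Simplify: -13x = 32
Divide both sides by -13: x = -32/13

x = -32/13


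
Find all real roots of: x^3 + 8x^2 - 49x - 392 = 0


Let p(x) = x^3 + 8x^2 - 49x - 392. By the rational root theorem (leading coefficient 1), any rational root is an integer divisor of 392: try ±1, ±2, ... in turn.
Test x = 1: value = -432 ≠ 0.
Test x = -1: value = -336 ≠ 0.
Test x = 2: value = -450 ≠ 0.
Test x = -2: value = -270 ≠ 0.
Test x = 4: value = -396 ≠ 0.
Test x = -4: value = -132 ≠ 0.
Test x = 7: value = 0 ✓, so (x - 7) is a factor.
Synthetic division by (x - 7): bring down 1; 1(7) + 8 = 15; 15(7) - 49 = 56; 56(7) - 392 = 0 → quotient x^2 + 15x + 56, remainder 0.
Solve the quadratic x^2 + 15x + 56 = 0: discriminant = 15^2 - 4(1)(56) = 225 - 224 = 1.
sqrt(1) = 1, so x = (-15 ± 1)/2: x = -7 or x = -8.

x = -8, x = -7, x = 7


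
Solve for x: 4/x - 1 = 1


Subtract -1 from both sides: 4/x = 2
Multiply both sides by x: 4 = 2 * x
Divide by 2: x = 2

x = 2


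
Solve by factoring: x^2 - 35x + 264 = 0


We need two numbers that multiply to 264 and add to -35.
Those numbers are -24 and -11 (since (-24) * (-11) = 264 and (-24) + (-11) = -35).
So x^2 - 35x + 264 = (x - 24)(x - 11) = 0
Setting each factor to zero: x = 24 or x = 11

x = 11, x = 24


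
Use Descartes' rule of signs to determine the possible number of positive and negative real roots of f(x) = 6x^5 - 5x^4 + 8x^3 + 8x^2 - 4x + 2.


Descartes' rule of signs:

For positive roots, count sign changes in f(x) = 6x^5 - 5x^4 + 8x^3 + 8x^2 - 4x + 2:
Signs of coefficients: +, -, +, +, -, +
Number of sign changes: 4
Possible positive real roots: 4, 2, 0

For negative roots, examine f(-x) = -6x^5 - 5x^4 - 8x^3 + 8x^2 + 4x + 2:
Signs of coefficients: -, -, -, +, +, +
Number of sign changes: 1
Possible negative real roots: 1

Positive roots: 4 or 2 or 0; Negative roots: 1


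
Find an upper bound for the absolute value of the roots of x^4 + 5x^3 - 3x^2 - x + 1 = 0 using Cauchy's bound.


Cauchy's bound: all roots r satisfy |r| <= 1 + max(|a_i/a_n|) for i = 0,...,n-1
where a_n is the leading coefficient.

Coefficients: [1, 5, -3, -1, 1]
Leading coefficient a_n = 1
Ratios |a_i/a_n|: 5, 3, 1, 1
Maximum ratio: 5
Cauchy's bound: |r| <= 1 + 5 = 6

Upper bound = 6


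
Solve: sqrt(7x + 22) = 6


Square both sides: 7x + 22 = 6^2 = 36
7x = 36 - 22 = 14
x = 2
Check: sqrt(7*2 + 22) = sqrt(36) = 6 ✓

x = 2


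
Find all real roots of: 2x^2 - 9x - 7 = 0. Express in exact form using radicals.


Using the quadratic formula: x = (-b ± sqrt(b^2 - 4ac)) / (2a)
Here a = 2, b = -9, c = -7
Discriminant = b^2 - 4ac = (-9)^2 - 4(2)(-7) = 81 + 56 = 137
Since discriminant = 137 > 0, there are two real roots.
x = (9 ± sqrt(137)) / 4
Numerically: x ≈ 5.1762 or x ≈ -0.6762

x = (9 + sqrt(137)) / 4 or x = (9 - sqrt(137)) / 4


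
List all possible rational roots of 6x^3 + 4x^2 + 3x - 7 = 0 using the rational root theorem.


Rational root theorem: possible roots are ±p/q where:
  p divides the constant term (-7): p ∈ {1, 7}
  q divides the leading coefficient (6): q ∈ {1, 2, 3, 6}

All possible rational roots: -7, -7/2, -7/3, -7/6, -1, -1/2, -1/3, -1/6, 1/6, 1/3, 1/2, 1, 7/6, 7/3, 7/2, 7

-7, -7/2, -7/3, -7/6, -1, -1/2, -1/3, -1/6, 1/6, 1/3, 1/2, 1, 7/6, 7/3, 7/2, 7


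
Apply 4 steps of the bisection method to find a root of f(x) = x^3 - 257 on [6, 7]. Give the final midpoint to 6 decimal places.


f(x) = x^3 - 257
f(6) = -41 < 0
f(7) = 86 > 0

Step 1: midpoint = (6.000000 + 7.000000)/2 = 6.500000
  f(6.500000) = 17.625000
  f(mid) > 0, so root is in [6.000000, 6.500000]

Step 2: midpoint = (6.000000 + 6.500000)/2 = 6.250000
  f(6.250000) = -12.859375
  f(mid) < 0, so root is in [6.250000, 6.500000]

Step 3: midpoint = (6.250000 + 6.500000)/2 = 6.375000
  f(6.375000) = 2.083984
  f(mid) > 0, so root is in [6.250000, 6.375000]

Step 4: midpoint = (6.250000 + 6.375000)/2 = 6.312500
  f(6.312500) = -5.461670
  f(mid) < 0, so root is in [6.312500, 6.375000]

midpoint = 6.312500


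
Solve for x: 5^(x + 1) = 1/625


Express both sides with the same base.
1/625 = 5^(-4)
Since the bases match, equate exponents: x + 1 = -4
So x = -4 - (1) = -5

x = -5


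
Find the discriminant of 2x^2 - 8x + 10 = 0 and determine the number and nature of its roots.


For ax^2 + bx + c = 0, discriminant D = b^2 - 4ac
Here a = 2, b = -8, c = 10
D = (-8)^2 - 4(2)(10) = 64 - 80 = -16

D = -16 < 0
The equation has no real roots (2 complex conjugate roots).

Discriminant = -16, no real roots (2 complex conjugate roots)


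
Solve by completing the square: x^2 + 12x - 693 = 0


Start: x^2 + 12x - 693 = 0
Move constant: x^2 + 12x = 693
Half of 12 is 6, squared is 36
Add 36 to both sides: x^2 + 12x + 36 = 729
(x + 6)^2 = 729
x + 6 = ±27
x = -6 + 27 = 21 or x = -6 - 27 = -33

x = -33, x = 21


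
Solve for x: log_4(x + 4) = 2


Convert to exponential form: x + 4 = 4^2 = 16
x = 16 - 4 = 12
Check: log_4(12 + 4) = log_4(16) = log_4(16) = 2 ✓

x = 12


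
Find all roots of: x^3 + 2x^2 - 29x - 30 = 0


Let p(x) = x^3 + 2x^2 - 29x - 30. By the rational root theorem (leading coefficient 1), any rational root is an integer divisor of 30: try ±1, ±2, ... in turn.
Test x = 1: value = -56 ≠ 0.
Test x = -1: value = 0 ✓, so (x + 1) is a factor.
Synthetic division by (x + 1): bring down 1; 1(-1) + 2 = 1; 1(-1) - 29 = -30; (-30)(-1) - 30 = 0 → quotient x^2 + x - 30, remainder 0.
Solve the quadratic x^2 + x - 30 = 0: discriminant = 1^2 - 4(1)(-30) = 1 + 120 = 121.
sqrt(121) = 11, so x = (-1 ± 11)/2: x = 5 or x = -6.
Collecting all roots found:

x = -6, x = -1, x = 5


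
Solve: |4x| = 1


An absolute value equation |expr| = 1 gives two cases:
Case 1: 4x = 1
  4x = 1, so x = 1/4
Case 2: 4x = -1
  4x = -1, so x = -1/4

x = -1/4, x = 1/4


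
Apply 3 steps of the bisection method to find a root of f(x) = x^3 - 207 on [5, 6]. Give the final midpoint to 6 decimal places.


f(x) = x^3 - 207
f(5) = -82 < 0
f(6) = 9 > 0

Step 1: midpoint = (5.000000 + 6.000000)/2 = 5.500000
  f(5.500000) = -40.625000
  f(mid) < 0, so root is in [5.500000, 6.000000]

Step 2: midpoint = (5.500000 + 6.000000)/2 = 5.750000
  f(5.750000) = -16.890625
  f(mid) < 0, so root is in [5.750000, 6.000000]

Step 3: midpoint = (5.750000 + 6.000000)/2 = 5.875000
  f(5.875000) = -4.220703
  f(mid) < 0, so root is in [5.875000, 6.000000]

midpoint = 5.875000


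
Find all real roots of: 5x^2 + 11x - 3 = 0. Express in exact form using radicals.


Using the quadratic formula: x = (-b ± sqrt(b^2 - 4ac)) / (2a)
Here a = 5, b = 11, c = -3
Discriminant = b^2 - 4ac = 11^2 - 4(5)(-3) = 121 + 60 = 181
Since discriminant = 181 > 0, there are two real roots.
x = (-11 ± sqrt(181)) / 10
Numerically: x ≈ 0.2454 or x ≈ -2.4454

x = (-11 + sqrt(181)) / 10 or x = (-11 - sqrt(181)) / 10


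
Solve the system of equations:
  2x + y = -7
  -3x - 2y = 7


Using Cramer's rule:
Determinant D = (2)(-2) - (-3)(1) = -4 + 3 = -1
Dx = (-7)(-2) - (7)(1) = 14 - 7 = 7
Dy = (2)(7) - (-3)(-7) = 14 - 21 = -7
x = Dx/D = 7/-1 = -7
y = Dy/D = -7/-1 = 7

x = -7, y = 7


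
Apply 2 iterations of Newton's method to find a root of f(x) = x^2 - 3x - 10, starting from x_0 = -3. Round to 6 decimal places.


Newton's method: x_(n+1) = x_n - f(x_n)/f'(x_n)
f(x) = x^2 - 3x - 10
f'(x) = 2x - 3

Iteration 1:
  f(-3.000000) = 8.000000
  f'(-3.000000) = -9.000000
  x_1 = -3.000000 - (8.000000)/(-9.000000) = -2.111111

Iteration 2:
  f(-2.111111) = 0.790123
  f'(-2.111111) = -7.222222
  x_2 = -2.111111 - (0.790123)/(-7.222222) = -2.001709

x_2 = -2.001709


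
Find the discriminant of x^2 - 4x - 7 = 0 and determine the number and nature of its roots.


For ax^2 + bx + c = 0, discriminant D = b^2 - 4ac
Here a = 1, b = -4, c = -7
D = (-4)^2 - 4(1)(-7) = 16 + 28 = 44

D = 44 > 0 but not a perfect square
The equation has 2 distinct real irrational roots.

Discriminant = 44, 2 distinct real irrational roots


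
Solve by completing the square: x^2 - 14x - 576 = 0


Start: x^2 - 14x - 576 = 0
Move constant: x^2 - 14x = 576
Half of -14 is -7, squared is 49
Add 49 to both sides: x^2 - 14x + 49 = 625
(x - 7)^2 = 625
x - 7 = ±25
x = 7 + 25 = 32 or x = 7 - 25 = -18

x = -18, x = 32


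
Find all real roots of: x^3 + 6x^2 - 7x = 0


The constant term is 0, so x = 0 is a root. Factor out x:
  x(x^2 + 6x - 7) = 0
Solve the quadratic x^2 + 6x - 7 = 0: discriminant = 6^2 - 4(1)(-7) = 36 + 28 = 64.
sqrt(64) = 8, so x = (-6 ± 8)/2: x = 1 or x = -7.

x = -7, x = 0, x = 1


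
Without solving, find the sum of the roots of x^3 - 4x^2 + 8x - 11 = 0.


By Vieta's formulas for x^3 + bx^2 + cx + d = 0:
  r1 + r2 + r3 = -b/a = 4
  r1*r2 + r1*r3 + r2*r3 = c/a = 8
  r1*r2*r3 = -d/a = 11


Sum = 4


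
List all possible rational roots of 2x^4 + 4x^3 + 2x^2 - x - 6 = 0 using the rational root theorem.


Rational root theorem: possible roots are ±p/q where:
  p divides the constant term (-6): p ∈ {1, 2, 3, 6}
  q divides the leading coefficient (2): q ∈ {1, 2}

All possible rational roots: -6, -3, -2, -3/2, -1, -1/2, 1/2, 1, 3/2, 2, 3, 6

-6, -3, -2, -3/2, -1, -1/2, 1/2, 1, 3/2, 2, 3, 6


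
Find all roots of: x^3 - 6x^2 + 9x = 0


The constant term is 0, so x = 0 is a root. Factor out x:
  x^2 - 6x + 9 = 0
Solve the quadratic x^2 - 6x + 9 = 0: discriminant = (-6)^2 - 4(1)(9) = 36 - 36 = 0.
Discriminant = 0, so a double root: x = 6/2 = 3.
Collecting all roots found:

x = 0, x = 3 (multiplicity 2)


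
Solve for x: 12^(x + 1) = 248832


Express both sides with the same base.
248832 = 12^5
Since the bases match, equate exponents: x + 1 = 5
So x = 5 - (1) = 4

x = 4


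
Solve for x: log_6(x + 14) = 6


Convert to exponential form: x + 14 = 6^6 = 46656
x = 46656 - 14 = 46642
Check: log_6(46642 + 14) = log_6(46656) = log_6(46656) = 6 ✓

x = 46642


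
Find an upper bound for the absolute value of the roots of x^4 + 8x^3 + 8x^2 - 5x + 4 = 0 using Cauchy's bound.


Cauchy's bound: all roots r satisfy |r| <= 1 + max(|a_i/a_n|) for i = 0,...,n-1
where a_n is the leading coefficient.

Coefficients: [1, 8, 8, -5, 4]
Leading coefficient a_n = 1
Ratios |a_i/a_n|: 8, 8, 5, 4
Maximum ratio: 8
Cauchy's bound: |r| <= 1 + 8 = 9

Upper bound = 9


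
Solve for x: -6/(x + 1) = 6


Multiply both sides by (x + 1): -6 = 6(x + 1)
Distribute: -6 = 6x + 6
6x = -6 - 6 = -12
x = -2

x = -2


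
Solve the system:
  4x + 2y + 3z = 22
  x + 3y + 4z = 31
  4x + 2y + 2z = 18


Using Cramer's rule. Expand each determinant along the first row.
D  = 4*[3*2 - 4*2] - 2*[1*2 - 4*4] + 3*[1*2 - 3*4]
  = 4*(-2) - 2*(-14) + 3*(-10) = -10
Dx = 22*[3*2 - 4*2] - 2*[31*2 - 4*18] + 3*[31*2 - 3*18]
  = 22*(-2) - 2*(-10) + 3*(8) = 0
Dy = 4*[31*2 - 4*18] - 22*[1*2 - 4*4] + 3*[1*18 - 31*4]
  = 4*(-10) - 22*(-14) + 3*(-106) = -50
Dz = 4*[3*18 - 31*2] - 2*[1*18 - 31*4] + 22*[1*2 - 3*4]
  = 4*(-8) - 2*(-106) + 22*(-10) = -40
x = Dx/D = 0/-10 = 0, y = Dy/D = -50/-10 = 5, z = Dz/D = -40/-10 = 4
Check eq1: (4)(0) + (2)(5) + (3)(4) = 22 = 22 ✓
Check eq2: (1)(0) + (3)(5) + (4)(4) = 31 = 31 ✓
Check eq3: (4)(0) + (2)(5) + (2)(4) = 18 = 18 ✓

x = 0, y = 5, z = 4


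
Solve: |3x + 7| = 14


An absolute value equation |expr| = 14 gives two cases:
Case 1: 3x + 7 = 14
  3x = 7, so x = 7/3
Case 2: 3x + 7 = -14
  3x = -21, so x = -7

x = -7, x = 7/3


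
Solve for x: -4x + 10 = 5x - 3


Starting with: -4x + 10 = 5x - 3
Move all x terms to left: (-4 - 5)x = -3 - 10
Simplify: -9x = -13
Divide both sides by -9: x = 13/9

x = 13/9


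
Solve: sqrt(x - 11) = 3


Square both sides: x - 11 = 3^2 = 9
x = 9 + 11 = 20
x = 20
Check: sqrt(1*20 - 11) = sqrt(9) = 3 ✓

x = 20


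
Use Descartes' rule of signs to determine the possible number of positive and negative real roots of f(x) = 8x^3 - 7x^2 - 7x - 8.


Descartes' rule of signs:

For positive roots, count sign changes in f(x) = 8x^3 - 7x^2 - 7x - 8:
Signs of coefficients: +, -, -, -
Number of sign changes: 1
Possible positive real roots: 1

For negative roots, examine f(-x) = -8x^3 - 7x^2 + 7x - 8:
Signs of coefficients: -, -, +, -
Number of sign changes: 2
Possible negative real roots: 2, 0

Positive roots: 1; Negative roots: 2 or 0


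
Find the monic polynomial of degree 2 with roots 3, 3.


A monic polynomial with roots 3, 3 is:
p(x) = (x - 3)(x - 3)
After multiplying by (x - 3): x - 3
After multiplying by (x - 3): x^2 - 6x + 9

x^2 - 6x + 9


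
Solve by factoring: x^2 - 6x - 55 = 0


We need two numbers that multiply to -55 and add to -6.
Those numbers are -11 and 5 (since (-11) * 5 = -55 and (-11) + 5 = -6).
So x^2 - 6x - 55 = (x - 11)(x + 5) = 0
Setting each factor to zero: x = 11 or x = -5

x = -5, x = 11


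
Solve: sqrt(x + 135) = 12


Square both sides: x + 135 = 12^2 = 144
x = 144 - 135 = 9
x = 9
Check: sqrt(1*9 + 135) = sqrt(144) = 12 ✓

x = 9


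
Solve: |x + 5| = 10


An absolute value equation |expr| = 10 gives two cases:
Case 1: x + 5 = 10
  x = 5, so x = 5
Case 2: x + 5 = -10
  x = -15, so x = -15

x = -15, x = 5


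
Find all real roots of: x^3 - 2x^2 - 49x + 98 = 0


Let p(x) = x^3 - 2x^2 - 49x + 98. By the rational root theorem (leading coefficient 1), any rational root is an integer divisor of 98: try ±1, ±2, ... in turn.
Test x = 1: value = 48 ≠ 0.
Test x = -1: value = 144 ≠ 0.
Test x = 2: value = 0 ✓, so (x - 2) is a factor.
Synthetic division by (x - 2): bring down 1; 1(2) - 2 = 0; 0(2) - 49 = -49; (-49)(2) + 98 = 0 → quotient x^2 - 49, remainder 0.
Solve the quadratic x^2 - 49 = 0: discriminant = 0^2 - 4(1)(-49) = 0 + 196 = 196.
sqrt(196) = 14, so x = (0 ± 14)/2: x = 7 or x = -7.

x = -7, x = 2, x = 7


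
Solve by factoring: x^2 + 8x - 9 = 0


We need two numbers that multiply to -9 and add to 8.
Those numbers are 9 and -1 (since 9 * (-1) = -9 and 9 + (-1) = 8).
So x^2 + 8x - 9 = (x + 9)(x - 1) = 0
Setting each factor to zero: x = -9 or x = 1

x = -9, x = 1


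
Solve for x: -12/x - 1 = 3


Subtract -1 from both sides: -12/x = 4
Multiply both sides by x: -12 = 4 * x
Divide by 4: x = -3

x = -3


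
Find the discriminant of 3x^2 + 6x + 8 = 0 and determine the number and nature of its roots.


For ax^2 + bx + c = 0, discriminant D = b^2 - 4ac
Here a = 3, b = 6, c = 8
D = (6)^2 - 4(3)(8) = 36 - 96 = -60

D = -60 < 0
The equation has no real roots (2 complex conjugate roots).

Discriminant = -60, no real roots (2 complex conjugate roots)


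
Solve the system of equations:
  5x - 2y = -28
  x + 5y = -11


Using Cramer's rule:
Determinant D = (5)(5) - (1)(-2) = 25 + 2 = 27
Dx = (-28)(5) - (-11)(-2) = -140 - 22 = -162
Dy = (5)(-11) - (1)(-28) = -55 + 28 = -27
x = Dx/D = -162/27 = -6
y = Dy/D = -27/27 = -1

x = -6, y = -1


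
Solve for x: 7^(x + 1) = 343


Express both sides with the same base.
343 = 7^3
Since the bases match, equate exponents: x + 1 = 3
So x = 3 - (1) = 2

x = 2


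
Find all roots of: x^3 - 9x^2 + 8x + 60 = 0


Let p(x) = x^3 - 9x^2 + 8x + 60. By the rational root theorem (leading coefficient 1), any rational root is an integer divisor of 60: try ±1, ±2, ... in turn.
Test x = 1: value = 60 ≠ 0.
Test x = -1: value = 42 ≠ 0.
Test x = 2: value = 48 ≠ 0.
Test x = -2: value = 0 ✓, so (x + 2) is a factor.
Synthetic division by (x + 2): bring down 1; 1(-2) - 9 = -11; (-11)(-2) + 8 = 30; 30(-2) + 60 = 0 → quotient x^2 - 11x + 30, remainder 0.
Solve the quadratic x^2 - 11x + 30 = 0: discriminant = (-11)^2 - 4(1)(30) = 121 - 120 = 1.
sqrt(1) = 1, so x = (11 ± 1)/2: x = 6 or x = 5.
Collecting all roots found:

x = -2, x = 5, x = 6


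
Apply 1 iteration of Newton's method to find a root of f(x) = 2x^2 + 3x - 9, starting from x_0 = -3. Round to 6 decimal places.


Newton's method: x_(n+1) = x_n - f(x_n)/f'(x_n)
f(x) = 2x^2 + 3x - 9
f'(x) = 4x + 3

Iteration 1:
  f(-3.000000) = 0.000000
  f'(-3.000000) = -9.000000
  x_1 = -3.000000 - (0.000000)/(-9.000000) = -3.000000

x_1 = -3.000000


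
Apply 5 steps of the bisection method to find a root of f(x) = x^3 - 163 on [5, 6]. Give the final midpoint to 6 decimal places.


f(x) = x^3 - 163
f(5) = -38 < 0
f(6) = 53 > 0

Step 1: midpoint = (5.000000 + 6.000000)/2 = 5.500000
  f(5.500000) = 3.375000
  f(mid) > 0, so root is in [5.000000, 5.500000]

Step 2: midpoint = (5.000000 + 5.500000)/2 = 5.250000
  f(5.250000) = -18.296875
  f(mid) < 0, so root is in [5.250000, 5.500000]

Step 3: midpoint = (5.250000 + 5.500000)/2 = 5.375000
  f(5.375000) = -7.712891
  f(mid) < 0, so root is in [5.375000, 5.500000]

Step 4: midpoint = (5.375000 + 5.500000)/2 = 5.437500
  f(5.437500) = -2.232666
  f(mid) < 0, so root is in [5.437500, 5.500000]

Step 5: midpoint = (5.437500 + 5.500000)/2 = 5.468750
  f(5.468750) = 0.555145
  f(mid) > 0, so root is in [5.437500, 5.468750]

midpoint = 5.468750


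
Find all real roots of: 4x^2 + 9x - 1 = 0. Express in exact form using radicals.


Using the quadratic formula: x = (-b ± sqrt(b^2 - 4ac)) / (2a)
Here a = 4, b = 9, c = -1
Discriminant = b^2 - 4ac = 9^2 - 4(4)(-1) = 81 + 16 = 97
Since discriminant = 97 > 0, there are two real roots.
x = (-9 ± sqrt(97)) / 8
Numerically: x ≈ 0.1061 or x ≈ -2.3561

x = (-9 + sqrt(97)) / 8 or x = (-9 - sqrt(97)) / 8


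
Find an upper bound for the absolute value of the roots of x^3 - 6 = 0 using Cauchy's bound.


Cauchy's bound: all roots r satisfy |r| <= 1 + max(|a_i/a_n|) for i = 0,...,n-1
where a_n is the leading coefficient.

Coefficients: [1, 0, 0, -6]
Leading coefficient a_n = 1
Ratios |a_i/a_n|: 0, 0, 6
Maximum ratio: 6
Cauchy's bound: |r| <= 1 + 6 = 7

Upper bound = 7


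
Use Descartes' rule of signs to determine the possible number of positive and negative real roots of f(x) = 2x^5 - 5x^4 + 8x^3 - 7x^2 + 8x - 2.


Descartes' rule of signs:

For positive roots, count sign changes in f(x) = 2x^5 - 5x^4 + 8x^3 - 7x^2 + 8x - 2:
Signs of coefficients: +, -, +, -, +, -
Number of sign changes: 5
Possible positive real roots: 5, 3, 1

For negative roots, examine f(-x) = -2x^5 - 5x^4 - 8x^3 - 7x^2 - 8x - 2:
Signs of coefficients: -, -, -, -, -, -
Number of sign changes: 0
Possible negative real roots: 0

Positive roots: 5 or 3 or 1; Negative roots: 0


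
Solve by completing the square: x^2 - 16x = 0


Start: x^2 - 16x + 0 = 0
Move constant: x^2 - 16x = 0
Half of -16 is -8, squared is 64
Add 64 to both sides: x^2 - 16x + 64 = 64
(x - 8)^2 = 64
x - 8 = ±8
x = 8 + 8 = 16 or x = 8 - 8 = 0

x = 0, x = 16


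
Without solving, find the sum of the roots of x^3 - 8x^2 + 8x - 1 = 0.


By Vieta's formulas for x^3 + bx^2 + cx + d = 0:
  r1 + r2 + r3 = -b/a = 8
  r1*r2 + r1*r3 + r2*r3 = c/a = 8
  r1*r2*r3 = -d/a = 1


Sum = 8


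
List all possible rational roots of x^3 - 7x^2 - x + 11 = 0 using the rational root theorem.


Rational root theorem: possible roots are ±p/q where:
  p divides the constant term (11): p ∈ {1, 11}
  q divides the leading coefficient (1): q ∈ {1}

All possible rational roots: -11, -1, 1, 11

-11, -1, 1, 11


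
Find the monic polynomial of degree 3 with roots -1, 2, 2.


A monic polynomial with roots -1, 2, 2 is:
p(x) = (x + 1)(x - 2)(x - 2)
After multiplying by (x + 1): x + 1
After multiplying by (x - 2): x^2 - x - 2
After multiplying by (x - 2): x^3 - 3x^2 + 4

x^3 - 3x^2 + 4


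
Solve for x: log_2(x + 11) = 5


Convert to exponential form: x + 11 = 2^5 = 32
x = 32 - 11 = 21
Check: log_2(21 + 11) = log_2(32) = log_2(32) = 5 ✓

x = 21


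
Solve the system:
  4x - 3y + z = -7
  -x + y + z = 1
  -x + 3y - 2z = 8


Using Cramer's rule. Expand each determinant along the first row.
D  = 4*[1*(-2) - 1*3] - (-3)*[(-1)*(-2) - 1*(-1)] + 1*[(-1)*3 - 1*(-1)]
  = 4*(-5) - (-3)*(3) + 1*(-2) = -13
Dx = (-7)*[1*(-2) - 1*3] - (-3)*[1*(-2) - 1*8] + 1*[1*3 - 1*8]
  = (-7)*(-5) - (-3)*(-10) + 1*(-5) = 0
Dy = 4*[1*(-2) - 1*8] - (-7)*[(-1)*(-2) - 1*(-1)] + 1*[(-1)*8 - 1*(-1)]
  = 4*(-10) - (-7)*(3) + 1*(-7) = -26
Dz = 4*[1*8 - 1*3] - (-3)*[(-1)*8 - 1*(-1)] + (-7)*[(-1)*3 - 1*(-1)]
  = 4*(5) - (-3)*(-7) + (-7)*(-2) = 13
x = Dx/D = 0/-13 = 0, y = Dy/D = -26/-13 = 2, z = Dz/D = 13/-13 = -1
Check eq1: (4)(0) + (-3)(2) + (1)(-1) = -7 = -7 ✓
Check eq2: (-1)(0) + (1)(2) + (1)(-1) = 1 = 1 ✓
Check eq3: (-1)(0) + (3)(2) + (-2)(-1) = 8 = 8 ✓

x = 0, y = 2, z = -1


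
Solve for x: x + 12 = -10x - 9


Starting with: x + 12 = -10x - 9
Move all x terms to left: (1 + 10)x = -9 - 12
Simplify: 11x = -21
Divide both sides by 11: x = -21/11

x = -21/11


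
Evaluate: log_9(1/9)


We need the exponent such that 9^? = 1/9
9^(-1) = 1/9^1 = 1/9
Therefore log_9(1/9) = -1

-1


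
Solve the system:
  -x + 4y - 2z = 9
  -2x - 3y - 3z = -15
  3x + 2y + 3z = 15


Using Cramer's rule. Expand each determinant along the first row.
D  = (-1)*[(-3)*3 - (-3)*2] - 4*[(-2)*3 - (-3)*3] + (-2)*[(-2)*2 - (-3)*3]
  = (-1)*(-3) - 4*(3) + (-2)*(5) = -19
Dx = 9*[(-3)*3 - (-3)*2] - 4*[(-15)*3 - (-3)*15] + (-2)*[(-15)*2 - (-3)*15]
  = 9*(-3) - 4*(0) + (-2)*(15) = -57
Dy = (-1)*[(-15)*3 - (-3)*15] - 9*[(-2)*3 - (-3)*3] + (-2)*[(-2)*15 - (-15)*3]
  = (-1)*(0) - 9*(3) + (-2)*(15) = -57
Dz = (-1)*[(-3)*15 - (-15)*2] - 4*[(-2)*15 - (-15)*3] + 9*[(-2)*2 - (-3)*3]
  = (-1)*(-15) - 4*(15) + 9*(5) = 0
x = Dx/D = -57/-19 = 3, y = Dy/D = -57/-19 = 3, z = Dz/D = 0/-19 = 0
Check eq1: (-1)(3) + (4)(3) + (-2)(0) = 9 = 9 ✓
Check eq2: (-2)(3) + (-3)(3) + (-3)(0) = -15 = -15 ✓
Check eq3: (3)(3) + (2)(3) + (3)(0) = 15 = 15 ✓

x = 3, y = 3, z = 0


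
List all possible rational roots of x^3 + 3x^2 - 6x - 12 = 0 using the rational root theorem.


Rational root theorem: possible roots are ±p/q where:
  p divides the constant term (-12): p ∈ {1, 2, 3, 4, 6, 12}
  q divides the leading coefficient (1): q ∈ {1}

All possible rational roots: -12, -6, -4, -3, -2, -1, 1, 2, 3, 4, 6, 12

-12, -6, -4, -3, -2, -1, 1, 2, 3, 4, 6, 12


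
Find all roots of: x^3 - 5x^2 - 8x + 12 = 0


Let p(x) = x^3 - 5x^2 - 8x + 12. By the rational root theorem (leading coefficient 1), any rational root is an integer divisor of 12: try ±1, ±2, ... in turn.
Test x = 1: value = 0 ✓, so (x - 1) is a factor.
Synthetic division by (x - 1): bring down 1; 1(1) - 5 = -4; (-4)(1) - 8 = -12; (-12)(1) + 12 = 0 → quotient x^2 - 4x - 12, remainder 0.
Solve the quadratic x^2 - 4x - 12 = 0: discriminant = (-4)^2 - 4(1)(-12) = 16 + 48 = 64.
sqrt(64) = 8, so x = (4 ± 8)/2: x = 6 or x = -2.
Collecting all roots found:

x = -2, x = 1, x = 6


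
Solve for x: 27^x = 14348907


Express both sides with the same base.
14348907 = 27^5
Since the bases match: x = 5

x = 5


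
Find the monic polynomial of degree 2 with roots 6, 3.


A monic polynomial with roots 6, 3 is:
p(x) = (x - 6)(x - 3)
After multiplying by (x - 6): x - 6
After multiplying by (x - 3): x^2 - 9x + 18

x^2 - 9x + 18


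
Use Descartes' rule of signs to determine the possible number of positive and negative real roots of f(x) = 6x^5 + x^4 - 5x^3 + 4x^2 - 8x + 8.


Descartes' rule of signs:

For positive roots, count sign changes in f(x) = 6x^5 + x^4 - 5x^3 + 4x^2 - 8x + 8:
Signs of coefficients: +, +, -, +, -, +
Number of sign changes: 4
Possible positive real roots: 4, 2, 0

For negative roots, examine f(-x) = -6x^5 + x^4 + 5x^3 + 4x^2 + 8x + 8:
Signs of coefficients: -, +, +, +, +, +
Number of sign changes: 1
Possible negative real roots: 1

Positive roots: 4 or 2 or 0; Negative roots: 1


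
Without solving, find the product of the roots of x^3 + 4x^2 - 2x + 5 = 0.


By Vieta's formulas for x^3 + bx^2 + cx + d = 0:
  r1 + r2 + r3 = -b/a = -4
  r1*r2 + r1*r3 + r2*r3 = c/a = -2
  r1*r2*r3 = -d/a = -5


Product = -5


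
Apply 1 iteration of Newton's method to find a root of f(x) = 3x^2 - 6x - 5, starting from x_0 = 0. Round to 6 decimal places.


Newton's method: x_(n+1) = x_n - f(x_n)/f'(x_n)
f(x) = 3x^2 - 6x - 5
f'(x) = 6x - 6

Iteration 1:
  f(0.000000) = -5.000000
  f'(0.000000) = -6.000000
  x_1 = 0.000000 - (-5.000000)/(-6.000000) = -0.833333

x_1 = -0.833333


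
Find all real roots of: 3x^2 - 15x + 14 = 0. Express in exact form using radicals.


Using the quadratic formula: x = (-b ± sqrt(b^2 - 4ac)) / (2a)
Here a = 3, b = -15, c = 14
Discriminant = b^2 - 4ac = (-15)^2 - 4(3)(14) = 225 - 168 = 57
Since discriminant = 57 > 0, there are two real roots.
x = (15 ± sqrt(57)) / 6
Numerically: x ≈ 3.7583 or x ≈ 1.2417

x = (15 + sqrt(57)) / 6 or x = (15 - sqrt(57)) / 6


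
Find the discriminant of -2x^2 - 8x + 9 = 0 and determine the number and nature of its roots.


For ax^2 + bx + c = 0, discriminant D = b^2 - 4ac
Here a = -2, b = -8, c = 9
D = (-8)^2 - 4(-2)(9) = 64 + 72 = 136

D = 136 > 0 but not a perfect square
The equation has 2 distinct real irrational roots.

Discriminant = 136, 2 distinct real irrational roots


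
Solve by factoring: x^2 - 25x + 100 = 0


We need two numbers that multiply to 100 and add to -25.
Those numbers are -20 and -5 (since (-20) * (-5) = 100 and (-20) + (-5) = -25).
So x^2 - 25x + 100 = (x - 20)(x - 5) = 0
Setting each factor to zero: x = 20 or x = 5

x = 5, x = 20


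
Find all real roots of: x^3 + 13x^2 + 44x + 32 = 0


Let p(x) = x^3 + 13x^2 + 44x + 32. By the rational root theorem (leading coefficient 1), any rational root is an integer divisor of 32: try ±1, ±2, ... in turn.
Test x = 1: value = 90 ≠ 0.
Test x = -1: value = 0 ✓, so (x + 1) is a factor.
Synthetic division by (x + 1): bring down 1; 1(-1) + 13 = 12; 12(-1) + 44 = 32; 32(-1) + 32 = 0 → quotient x^2 + 12x + 32, remainder 0.
Solve the quadratic x^2 + 12x + 32 = 0: discriminant = 12^2 - 4(1)(32) = 144 - 128 = 16.
sqrt(16) = 4, so x = (-12 ± 4)/2: x = -4 or x = -8.

x = -8, x = -4, x = -1


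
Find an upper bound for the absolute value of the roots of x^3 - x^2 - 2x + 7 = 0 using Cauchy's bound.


Cauchy's bound: all roots r satisfy |r| <= 1 + max(|a_i/a_n|) for i = 0,...,n-1
where a_n is the leading coefficient.

Coefficients: [1, -1, -2, 7]
Leading coefficient a_n = 1
Ratios |a_i/a_n|: 1, 2, 7
Maximum ratio: 7
Cauchy's bound: |r| <= 1 + 7 = 8

Upper bound = 8


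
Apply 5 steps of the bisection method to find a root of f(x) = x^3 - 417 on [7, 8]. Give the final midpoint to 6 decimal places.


f(x) = x^3 - 417
f(7) = -74 < 0
f(8) = 95 > 0

Step 1: midpoint = (7.000000 + 8.000000)/2 = 7.500000
  f(7.500000) = 4.875000
  f(mid) > 0, so root is in [7.000000, 7.500000]

Step 2: midpoint = (7.000000 + 7.500000)/2 = 7.250000
  f(7.250000) = -35.921875
  f(mid) < 0, so root is in [7.250000, 7.500000]

Step 3: midpoint = (7.250000 + 7.500000)/2 = 7.375000
  f(7.375000) = -15.869141
  f(mid) < 0, so root is in [7.375000, 7.500000]

Step 4: midpoint = (7.375000 + 7.500000)/2 = 7.437500
  f(7.437500) = -5.584229
  f(mid) < 0, so root is in [7.437500, 7.500000]

Step 5: midpoint = (7.437500 + 7.500000)/2 = 7.468750
  f(7.468750) = -0.376495
  f(mid) < 0, so root is in [7.468750, 7.500000]

midpoint = 7.468750


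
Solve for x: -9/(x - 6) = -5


Multiply both sides by (x - 6): -9 = -5(x - 6)
Distribute: -9 = -5x + 30
-5x = -9 - 30 = -39
x = 39/5

x = 39/5


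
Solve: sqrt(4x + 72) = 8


Square both sides: 4x + 72 = 8^2 = 64
4x = 64 - 72 = -8
x = -2
Check: sqrt(4*(-2) + 72) = sqrt(64) = 8 ✓

x = -2


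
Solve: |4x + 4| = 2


An absolute value equation |expr| = 2 gives two cases:
Case 1: 4x + 4 = 2
  4x = -2, so x = -1/2
Case 2: 4x + 4 = -2
  4x = -6, so x = -3/2

x = -3/2, x = -1/2


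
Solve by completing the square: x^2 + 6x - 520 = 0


Start: x^2 + 6x - 520 = 0
Move constant: x^2 + 6x = 520
Half of 6 is 3, squared is 9
Add 9 to both sides: x^2 + 6x + 9 = 529
(x + 3)^2 = 529
x + 3 = ±23
x = -3 + 23 = 20 or x = -3 - 23 = -26

x = -26, x = 20


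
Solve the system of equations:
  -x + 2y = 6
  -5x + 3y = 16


Using Cramer's rule:
Determinant D = (-1)(3) - (-5)(2) = -3 + 10 = 7
Dx = (6)(3) - (16)(2) = 18 - 32 = -14
Dy = (-1)(16) - (-5)(6) = -16 + 30 = 14
x = Dx/D = -14/7 = -2
y = Dy/D = 14/7 = 2

x = -2, y = 2


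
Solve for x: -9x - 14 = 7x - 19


Starting with: -9x - 14 = 7x - 19
Move all x terms to left: (-9 - 7)x = -19 + 14
Simplify: -16x = -5
Divide both sides by -16: x = 5/16

x = 5/16


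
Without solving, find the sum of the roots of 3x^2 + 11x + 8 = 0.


By Vieta's formulas for ax^2 + bx + c = 0:
  Sum of roots = -b/a
  Product of roots = c/a

Here a = 3, b = 11, c = 8
Sum = -(11)/3 = -11/3
Product = 8/3 = 8/3

Sum = -11/3


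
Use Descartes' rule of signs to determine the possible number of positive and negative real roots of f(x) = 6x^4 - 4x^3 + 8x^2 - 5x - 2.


Descartes' rule of signs:

For positive roots, count sign changes in f(x) = 6x^4 - 4x^3 + 8x^2 - 5x - 2:
Signs of coefficients: +, -, +, -, -
Number of sign changes: 3
Possible positive real roots: 3, 1

For negative roots, examine f(-x) = 6x^4 + 4x^3 + 8x^2 + 5x - 2:
Signs of coefficients: +, +, +, +, -
Number of sign changes: 1
Possible negative real roots: 1

Positive roots: 3 or 1; Negative roots: 1


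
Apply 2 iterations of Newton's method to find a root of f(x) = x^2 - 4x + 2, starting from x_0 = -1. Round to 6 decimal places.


Newton's method: x_(n+1) = x_n - f(x_n)/f'(x_n)
f(x) = x^2 - 4x + 2
f'(x) = 2x - 4

Iteration 1:
  f(-1.000000) = 7.000000
  f'(-1.000000) = -6.000000
  x_1 = -1.000000 - (7.000000)/(-6.000000) = 0.166667

Iteration 2:
  f(0.166667) = 1.361111
  f'(0.166667) = -3.666667
  x_2 = 0.166667 - (1.361111)/(-3.666667) = 0.537879

x_2 = 0.537879


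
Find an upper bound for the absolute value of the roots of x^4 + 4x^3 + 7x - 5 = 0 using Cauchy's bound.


Cauchy's bound: all roots r satisfy |r| <= 1 + max(|a_i/a_n|) for i = 0,...,n-1
where a_n is the leading coefficient.

Coefficients: [1, 4, 0, 7, -5]
Leading coefficient a_n = 1
Ratios |a_i/a_n|: 4, 0, 7, 5
Maximum ratio: 7
Cauchy's bound: |r| <= 1 + 7 = 8

Upper bound = 8


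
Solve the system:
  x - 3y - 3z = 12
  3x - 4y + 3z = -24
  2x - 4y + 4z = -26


Using Cramer's rule. Expand each determinant along the first row.
D  = 1*[(-4)*4 - 3*(-4)] - (-3)*[3*4 - 3*2] + (-3)*[3*(-4) - (-4)*2]
  = 1*(-4) - (-3)*(6) + (-3)*(-4) = 26
Dx = 12*[(-4)*4 - 3*(-4)] - (-3)*[(-24)*4 - 3*(-26)] + (-3)*[(-24)*(-4) - (-4)*(-26)]
  = 12*(-4) - (-3)*(-18) + (-3)*(-8) = -78
Dy = 1*[(-24)*4 - 3*(-26)] - 12*[3*4 - 3*2] + (-3)*[3*(-26) - (-24)*2]
  = 1*(-18) - 12*(6) + (-3)*(-30) = 0
Dz = 1*[(-4)*(-26) - (-24)*(-4)] - (-3)*[3*(-26) - (-24)*2] + 12*[3*(-4) - (-4)*2]
  = 1*(8) - (-3)*(-30) + 12*(-4) = -130
x = Dx/D = -78/26 = -3, y = Dy/D = 0/26 = 0, z = Dz/D = -130/26 = -5
Check eq1: (1)(-3) + (-3)(0) + (-3)(-5) = 12 = 12 ✓
Check eq2: (3)(-3) + (-4)(0) + (3)(-5) = -24 = -24 ✓
Check eq3: (2)(-3) + (-4)(0) + (4)(-5) = -26 = -26 ✓

x = -3, y = 0, z = -5


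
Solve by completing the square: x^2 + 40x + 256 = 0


Start: x^2 + 40x + 256 = 0
Move constant: x^2 + 40x = -256
Half of 40 is 20, squared is 400
Add 400 to both sides: x^2 + 40x + 400 = 144
(x + 20)^2 = 144
x + 20 = ±12
x = -20 + 12 = -8 or x = -20 - 12 = -32

x = -32, x = -8
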